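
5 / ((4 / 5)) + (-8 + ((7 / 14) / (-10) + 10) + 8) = 81 / 5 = 16.20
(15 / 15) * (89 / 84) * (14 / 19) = 89 / 114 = 0.78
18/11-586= -6428/11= -584.36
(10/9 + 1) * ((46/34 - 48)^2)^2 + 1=7513570982908/751689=9995584.59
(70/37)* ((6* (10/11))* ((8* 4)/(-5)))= -26880/407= -66.04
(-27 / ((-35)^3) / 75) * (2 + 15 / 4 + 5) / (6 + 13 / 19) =7353 / 544512500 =0.00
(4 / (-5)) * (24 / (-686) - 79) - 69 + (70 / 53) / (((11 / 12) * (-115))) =-133023811 / 22996435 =-5.78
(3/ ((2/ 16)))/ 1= 24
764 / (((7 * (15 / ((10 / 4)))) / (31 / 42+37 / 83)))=788257 / 36603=21.54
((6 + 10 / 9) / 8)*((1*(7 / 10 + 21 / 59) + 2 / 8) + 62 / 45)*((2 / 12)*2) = 57002 / 71685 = 0.80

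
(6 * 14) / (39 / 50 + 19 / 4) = 1200 / 79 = 15.19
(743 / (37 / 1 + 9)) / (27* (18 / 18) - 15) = 743 / 552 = 1.35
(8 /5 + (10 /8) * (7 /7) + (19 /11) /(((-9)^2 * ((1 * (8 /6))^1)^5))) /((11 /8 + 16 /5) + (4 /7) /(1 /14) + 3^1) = 22971 /125312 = 0.18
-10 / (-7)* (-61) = -610 / 7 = -87.14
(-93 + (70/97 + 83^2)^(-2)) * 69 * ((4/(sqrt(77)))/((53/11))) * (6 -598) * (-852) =-306213818.35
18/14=9/7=1.29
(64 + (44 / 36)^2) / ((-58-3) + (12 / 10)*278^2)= 26525 / 37535319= 0.00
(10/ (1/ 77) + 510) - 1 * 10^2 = 1180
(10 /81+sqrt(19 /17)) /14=5 /567+sqrt(323) /238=0.08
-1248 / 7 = -178.29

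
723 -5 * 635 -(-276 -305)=-1871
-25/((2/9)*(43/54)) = -6075/43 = -141.28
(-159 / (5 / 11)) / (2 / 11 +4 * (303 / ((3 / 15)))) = -19239 / 333310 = -0.06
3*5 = 15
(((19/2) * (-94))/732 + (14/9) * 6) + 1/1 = 9.11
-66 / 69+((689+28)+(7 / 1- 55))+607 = 29326 / 23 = 1275.04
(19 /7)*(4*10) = 760 /7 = 108.57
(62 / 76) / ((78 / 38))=31 / 78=0.40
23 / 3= 7.67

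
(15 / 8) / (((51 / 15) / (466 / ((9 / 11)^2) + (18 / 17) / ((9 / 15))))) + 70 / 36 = 386.81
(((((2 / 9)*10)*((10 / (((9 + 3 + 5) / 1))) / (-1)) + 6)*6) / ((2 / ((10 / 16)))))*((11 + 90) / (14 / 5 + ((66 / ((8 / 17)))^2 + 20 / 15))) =3625900 / 80270719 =0.05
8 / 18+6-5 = 13 / 9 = 1.44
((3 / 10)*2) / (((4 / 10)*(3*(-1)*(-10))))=1 / 20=0.05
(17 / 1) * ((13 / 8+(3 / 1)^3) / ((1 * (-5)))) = -3893 / 40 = -97.32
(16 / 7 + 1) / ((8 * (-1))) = -23 / 56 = -0.41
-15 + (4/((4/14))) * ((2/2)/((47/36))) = -201/47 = -4.28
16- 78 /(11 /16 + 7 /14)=-944 /19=-49.68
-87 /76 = -1.14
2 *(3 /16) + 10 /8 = 13 /8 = 1.62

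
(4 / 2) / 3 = 2 / 3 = 0.67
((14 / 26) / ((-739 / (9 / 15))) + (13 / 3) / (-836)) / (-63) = 677123 / 7589722140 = 0.00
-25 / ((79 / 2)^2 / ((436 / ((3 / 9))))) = -130800 / 6241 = -20.96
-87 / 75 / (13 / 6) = -174 / 325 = -0.54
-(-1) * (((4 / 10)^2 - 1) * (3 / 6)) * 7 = -147 / 50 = -2.94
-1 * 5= -5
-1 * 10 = -10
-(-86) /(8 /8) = 86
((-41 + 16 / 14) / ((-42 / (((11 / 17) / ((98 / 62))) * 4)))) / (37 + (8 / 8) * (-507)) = -31713 / 9591995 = -0.00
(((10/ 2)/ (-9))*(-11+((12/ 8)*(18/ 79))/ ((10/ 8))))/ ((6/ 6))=4237/ 711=5.96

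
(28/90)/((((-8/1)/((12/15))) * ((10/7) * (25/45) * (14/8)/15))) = -42/125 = -0.34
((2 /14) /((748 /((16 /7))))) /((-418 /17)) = -2 /112651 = -0.00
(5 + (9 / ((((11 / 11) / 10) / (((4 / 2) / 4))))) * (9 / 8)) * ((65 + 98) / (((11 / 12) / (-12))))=-1305630 / 11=-118693.64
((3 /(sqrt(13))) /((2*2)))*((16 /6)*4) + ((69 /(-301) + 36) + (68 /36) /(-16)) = 8*sqrt(13) /13 + 1545331 /43344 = 37.87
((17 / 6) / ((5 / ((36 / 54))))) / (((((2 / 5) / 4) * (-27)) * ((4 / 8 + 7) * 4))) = -17 / 3645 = -0.00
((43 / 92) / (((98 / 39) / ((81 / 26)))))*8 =10449 / 2254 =4.64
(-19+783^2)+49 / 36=22070569 / 36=613071.36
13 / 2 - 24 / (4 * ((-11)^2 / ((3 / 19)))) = 29851 / 4598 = 6.49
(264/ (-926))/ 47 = -132/ 21761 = -0.01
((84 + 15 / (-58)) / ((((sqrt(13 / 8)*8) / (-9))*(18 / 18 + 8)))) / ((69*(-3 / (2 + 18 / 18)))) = 1619*sqrt(26) / 69368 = 0.12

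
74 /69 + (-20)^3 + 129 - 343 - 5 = -567037 /69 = -8217.93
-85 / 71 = -1.20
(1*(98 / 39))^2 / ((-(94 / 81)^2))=-4.69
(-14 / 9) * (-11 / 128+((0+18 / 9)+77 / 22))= -539 / 64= -8.42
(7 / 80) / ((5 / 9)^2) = 567 / 2000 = 0.28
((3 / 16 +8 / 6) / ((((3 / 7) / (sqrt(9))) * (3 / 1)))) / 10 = 511 / 1440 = 0.35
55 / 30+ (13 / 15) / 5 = 301 / 150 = 2.01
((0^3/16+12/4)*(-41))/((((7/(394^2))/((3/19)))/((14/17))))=-114564168/323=-354687.83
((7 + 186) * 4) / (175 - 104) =772 / 71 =10.87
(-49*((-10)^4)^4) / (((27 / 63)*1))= -3430000000000000000 / 3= -1143333333333333333.33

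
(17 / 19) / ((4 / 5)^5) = 53125 / 19456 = 2.73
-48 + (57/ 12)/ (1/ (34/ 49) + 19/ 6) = -44151/ 940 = -46.97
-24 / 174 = -4 / 29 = -0.14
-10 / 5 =-2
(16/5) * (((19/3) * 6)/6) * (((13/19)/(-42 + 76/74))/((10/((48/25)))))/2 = -7696/236875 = -0.03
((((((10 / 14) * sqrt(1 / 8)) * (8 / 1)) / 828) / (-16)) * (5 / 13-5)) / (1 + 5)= 25 * sqrt(2) / 301392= 0.00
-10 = -10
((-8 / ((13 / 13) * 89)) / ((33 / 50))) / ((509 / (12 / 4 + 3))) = -800 / 498311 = -0.00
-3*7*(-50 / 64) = 525 / 32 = 16.41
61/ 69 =0.88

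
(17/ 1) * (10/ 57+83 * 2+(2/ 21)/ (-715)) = 805924474/ 285285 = 2824.98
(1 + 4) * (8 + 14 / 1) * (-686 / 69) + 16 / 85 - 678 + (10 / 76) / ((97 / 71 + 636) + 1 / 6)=-53611622701781 / 30264520215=-1771.43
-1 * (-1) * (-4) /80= -1 /20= -0.05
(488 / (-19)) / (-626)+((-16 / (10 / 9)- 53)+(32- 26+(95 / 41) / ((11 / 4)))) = -811554259 / 13410485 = -60.52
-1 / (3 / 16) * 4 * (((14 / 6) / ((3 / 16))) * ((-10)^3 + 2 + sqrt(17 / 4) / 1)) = 264403.21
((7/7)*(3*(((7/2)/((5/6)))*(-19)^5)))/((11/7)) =-1091959659/55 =-19853811.98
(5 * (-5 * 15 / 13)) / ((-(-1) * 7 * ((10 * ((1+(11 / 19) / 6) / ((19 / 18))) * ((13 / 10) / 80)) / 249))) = -7191120 / 1183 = -6078.72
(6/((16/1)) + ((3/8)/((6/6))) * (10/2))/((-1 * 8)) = -9/32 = -0.28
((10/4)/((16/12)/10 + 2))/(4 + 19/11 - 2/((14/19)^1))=0.39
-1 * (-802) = 802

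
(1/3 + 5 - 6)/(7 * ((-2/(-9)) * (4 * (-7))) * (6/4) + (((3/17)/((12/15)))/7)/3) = 952/93281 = 0.01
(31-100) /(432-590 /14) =-483 /2729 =-0.18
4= 4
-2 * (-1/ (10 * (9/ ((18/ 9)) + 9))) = 2/ 135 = 0.01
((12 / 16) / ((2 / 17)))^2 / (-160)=-2601 / 10240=-0.25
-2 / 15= -0.13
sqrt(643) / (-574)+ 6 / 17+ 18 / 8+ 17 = 1333 / 68 -sqrt(643) / 574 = 19.56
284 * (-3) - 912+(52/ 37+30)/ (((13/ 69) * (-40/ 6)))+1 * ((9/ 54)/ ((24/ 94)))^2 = -1788.58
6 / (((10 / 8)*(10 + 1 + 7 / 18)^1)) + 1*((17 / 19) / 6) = 66673 / 116850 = 0.57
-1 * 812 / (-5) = 812 / 5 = 162.40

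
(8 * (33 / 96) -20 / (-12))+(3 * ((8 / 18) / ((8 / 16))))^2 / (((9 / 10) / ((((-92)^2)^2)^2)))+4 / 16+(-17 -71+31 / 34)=111676426794733177171 / 2754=40550627013338118.07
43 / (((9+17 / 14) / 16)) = 9632 / 143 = 67.36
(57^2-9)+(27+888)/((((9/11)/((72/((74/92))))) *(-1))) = -3584040/37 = -96865.95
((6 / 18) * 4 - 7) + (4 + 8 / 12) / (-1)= -31 / 3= -10.33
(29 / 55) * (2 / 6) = 0.18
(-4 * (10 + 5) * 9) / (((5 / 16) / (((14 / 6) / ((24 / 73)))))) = -12264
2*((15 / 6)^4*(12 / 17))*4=3750 / 17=220.59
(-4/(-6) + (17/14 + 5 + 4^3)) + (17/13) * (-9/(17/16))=32653/546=59.80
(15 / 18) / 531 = 5 / 3186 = 0.00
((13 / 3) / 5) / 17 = 13 / 255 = 0.05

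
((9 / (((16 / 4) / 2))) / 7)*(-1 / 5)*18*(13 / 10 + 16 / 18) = -1773 / 350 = -5.07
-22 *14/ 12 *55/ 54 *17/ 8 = -71995/ 1296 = -55.55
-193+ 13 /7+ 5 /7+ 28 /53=-70453 /371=-189.90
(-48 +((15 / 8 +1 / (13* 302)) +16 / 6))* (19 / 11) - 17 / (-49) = -172483333 / 2308488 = -74.72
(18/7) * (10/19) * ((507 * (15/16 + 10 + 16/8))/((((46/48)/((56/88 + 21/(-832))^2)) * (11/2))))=16288801515/25895936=629.01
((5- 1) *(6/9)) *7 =56/3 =18.67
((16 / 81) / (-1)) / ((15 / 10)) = -32 / 243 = -0.13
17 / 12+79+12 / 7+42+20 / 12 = 10567 / 84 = 125.80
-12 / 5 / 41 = -0.06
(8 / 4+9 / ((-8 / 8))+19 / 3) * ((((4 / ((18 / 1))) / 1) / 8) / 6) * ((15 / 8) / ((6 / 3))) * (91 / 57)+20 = 1969465 / 98496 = 20.00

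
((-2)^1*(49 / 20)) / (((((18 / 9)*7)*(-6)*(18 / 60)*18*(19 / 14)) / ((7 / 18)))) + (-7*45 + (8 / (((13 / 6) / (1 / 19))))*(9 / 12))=-453544349 / 1440504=-314.85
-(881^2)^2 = -602425897921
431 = 431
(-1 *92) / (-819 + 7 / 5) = 0.11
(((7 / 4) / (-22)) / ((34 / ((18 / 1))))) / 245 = -9 / 52360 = -0.00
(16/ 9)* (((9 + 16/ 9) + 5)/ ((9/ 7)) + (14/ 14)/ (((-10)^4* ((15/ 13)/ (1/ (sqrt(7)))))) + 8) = 13* sqrt(7)/ 590625 + 26272/ 729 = 36.04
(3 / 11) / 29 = 3 / 319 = 0.01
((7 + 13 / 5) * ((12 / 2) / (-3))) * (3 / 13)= -288 / 65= -4.43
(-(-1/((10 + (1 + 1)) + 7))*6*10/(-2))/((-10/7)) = 21/19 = 1.11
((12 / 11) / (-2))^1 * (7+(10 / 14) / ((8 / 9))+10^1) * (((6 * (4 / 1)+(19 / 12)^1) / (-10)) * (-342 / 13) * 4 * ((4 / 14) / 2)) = -52339509 / 140140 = -373.48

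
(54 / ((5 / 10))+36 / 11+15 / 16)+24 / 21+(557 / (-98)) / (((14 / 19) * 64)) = 109369971 / 965888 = 113.23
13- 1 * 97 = -84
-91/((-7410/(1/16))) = 7/9120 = 0.00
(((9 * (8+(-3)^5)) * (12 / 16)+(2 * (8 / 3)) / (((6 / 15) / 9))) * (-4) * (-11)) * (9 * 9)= -5225715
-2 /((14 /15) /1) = -15 /7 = -2.14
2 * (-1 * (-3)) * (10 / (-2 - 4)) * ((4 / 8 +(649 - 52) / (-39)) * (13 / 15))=385 / 3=128.33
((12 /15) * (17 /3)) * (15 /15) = 68 /15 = 4.53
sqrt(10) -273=-269.84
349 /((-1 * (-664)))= 0.53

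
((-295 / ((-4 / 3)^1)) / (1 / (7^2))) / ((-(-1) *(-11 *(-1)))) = 43365 / 44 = 985.57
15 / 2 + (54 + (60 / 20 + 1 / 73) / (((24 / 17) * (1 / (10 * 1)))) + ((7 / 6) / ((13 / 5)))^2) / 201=703082443 / 89270532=7.88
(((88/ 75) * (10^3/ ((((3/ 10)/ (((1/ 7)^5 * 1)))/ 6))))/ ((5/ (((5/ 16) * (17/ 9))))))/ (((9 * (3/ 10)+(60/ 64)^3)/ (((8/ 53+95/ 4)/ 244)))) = 4900352000/ 1069515781173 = 0.00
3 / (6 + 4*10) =3 / 46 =0.07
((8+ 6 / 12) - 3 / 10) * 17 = 697 / 5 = 139.40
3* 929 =2787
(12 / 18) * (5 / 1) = 10 / 3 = 3.33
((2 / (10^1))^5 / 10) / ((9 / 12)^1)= 2 / 46875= 0.00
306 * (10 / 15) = 204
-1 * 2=-2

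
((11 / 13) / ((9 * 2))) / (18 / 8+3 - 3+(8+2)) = 22 / 5733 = 0.00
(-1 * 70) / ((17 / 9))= -630 / 17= -37.06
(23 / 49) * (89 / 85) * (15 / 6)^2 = 3.07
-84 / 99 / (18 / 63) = -98 / 33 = -2.97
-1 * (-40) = 40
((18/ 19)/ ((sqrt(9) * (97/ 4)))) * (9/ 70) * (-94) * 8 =-81216/ 64505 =-1.26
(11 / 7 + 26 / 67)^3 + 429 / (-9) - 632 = -672.14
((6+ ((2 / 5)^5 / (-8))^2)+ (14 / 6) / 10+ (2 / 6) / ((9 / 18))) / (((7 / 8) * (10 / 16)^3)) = 276000065536 / 8544921875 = 32.30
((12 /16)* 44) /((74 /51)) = 1683 /74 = 22.74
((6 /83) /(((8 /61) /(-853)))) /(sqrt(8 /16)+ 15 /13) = -30439305 /46646+ 26380731 * sqrt(2) /93292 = -252.65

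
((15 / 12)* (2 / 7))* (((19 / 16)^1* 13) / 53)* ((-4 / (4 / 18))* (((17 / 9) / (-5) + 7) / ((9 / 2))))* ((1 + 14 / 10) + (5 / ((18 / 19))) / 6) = -9311159 / 1030320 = -9.04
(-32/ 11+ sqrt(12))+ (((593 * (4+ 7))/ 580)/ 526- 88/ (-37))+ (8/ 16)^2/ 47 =-2941351803/ 5835875320+ 2 * sqrt(3) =2.96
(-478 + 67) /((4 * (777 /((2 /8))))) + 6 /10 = 11747 /20720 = 0.57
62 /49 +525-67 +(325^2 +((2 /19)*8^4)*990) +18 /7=496160765 /931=532933.15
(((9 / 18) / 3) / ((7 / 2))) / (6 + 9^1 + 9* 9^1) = 1 / 2016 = 0.00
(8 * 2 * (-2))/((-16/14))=28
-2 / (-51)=2 / 51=0.04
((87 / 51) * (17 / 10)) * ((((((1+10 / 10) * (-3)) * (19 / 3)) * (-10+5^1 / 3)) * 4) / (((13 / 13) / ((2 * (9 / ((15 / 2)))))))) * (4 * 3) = 105792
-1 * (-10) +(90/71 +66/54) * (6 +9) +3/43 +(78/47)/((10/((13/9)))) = 102575047/2152365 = 47.66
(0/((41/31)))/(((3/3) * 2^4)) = 0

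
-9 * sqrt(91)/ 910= -0.09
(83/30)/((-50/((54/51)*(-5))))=249/850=0.29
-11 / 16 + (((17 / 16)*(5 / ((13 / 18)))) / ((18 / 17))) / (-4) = -2017 / 832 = -2.42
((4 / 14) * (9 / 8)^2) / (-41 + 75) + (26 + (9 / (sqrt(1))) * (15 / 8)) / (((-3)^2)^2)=333097 / 616896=0.54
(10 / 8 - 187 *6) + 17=-4415 / 4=-1103.75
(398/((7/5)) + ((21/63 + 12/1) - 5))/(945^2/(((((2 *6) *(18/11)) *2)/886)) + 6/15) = 244960/16923320211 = 0.00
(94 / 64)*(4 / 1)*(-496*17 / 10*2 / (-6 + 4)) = 24769 / 5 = 4953.80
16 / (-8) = -2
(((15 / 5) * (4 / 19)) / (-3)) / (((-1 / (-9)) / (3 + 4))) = -13.26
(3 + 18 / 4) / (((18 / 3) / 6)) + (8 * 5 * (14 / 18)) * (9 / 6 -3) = -235 / 6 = -39.17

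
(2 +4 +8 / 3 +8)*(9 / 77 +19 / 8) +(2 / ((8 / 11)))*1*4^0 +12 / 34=175279 / 3927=44.63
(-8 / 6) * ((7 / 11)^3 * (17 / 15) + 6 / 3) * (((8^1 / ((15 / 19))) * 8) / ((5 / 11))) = -222581504 / 408375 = -545.04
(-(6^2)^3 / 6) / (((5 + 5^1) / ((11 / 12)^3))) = -11979 / 20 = -598.95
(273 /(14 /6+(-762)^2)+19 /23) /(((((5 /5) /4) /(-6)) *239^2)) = -794776272 /2288529845237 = -0.00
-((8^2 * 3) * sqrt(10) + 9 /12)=-192 * sqrt(10) - 3 /4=-607.91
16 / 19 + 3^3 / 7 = 625 / 133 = 4.70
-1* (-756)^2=-571536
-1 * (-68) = 68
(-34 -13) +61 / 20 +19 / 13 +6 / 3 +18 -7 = -7667 / 260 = -29.49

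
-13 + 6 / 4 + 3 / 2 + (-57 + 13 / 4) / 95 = -803 / 76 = -10.57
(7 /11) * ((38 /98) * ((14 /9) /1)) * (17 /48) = 323 /2376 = 0.14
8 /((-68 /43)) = -86 /17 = -5.06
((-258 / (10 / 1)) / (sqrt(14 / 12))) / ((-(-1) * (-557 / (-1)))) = -129 * sqrt(42) / 19495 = -0.04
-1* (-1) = 1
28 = 28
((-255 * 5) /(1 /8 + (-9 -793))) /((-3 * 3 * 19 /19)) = -680 /3849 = -0.18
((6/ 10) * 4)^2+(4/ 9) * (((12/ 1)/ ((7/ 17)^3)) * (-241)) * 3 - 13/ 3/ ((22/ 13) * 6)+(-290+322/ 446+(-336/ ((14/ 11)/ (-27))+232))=-36465554638189/ 757241100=-48155.80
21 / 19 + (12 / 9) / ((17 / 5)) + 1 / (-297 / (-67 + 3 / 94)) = 15536291 / 9017514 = 1.72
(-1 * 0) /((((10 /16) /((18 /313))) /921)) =0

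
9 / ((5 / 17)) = 153 / 5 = 30.60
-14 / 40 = -7 / 20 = -0.35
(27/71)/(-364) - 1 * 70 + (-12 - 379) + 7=-11733203/25844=-454.00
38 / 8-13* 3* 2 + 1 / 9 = -2633 / 36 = -73.14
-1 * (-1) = 1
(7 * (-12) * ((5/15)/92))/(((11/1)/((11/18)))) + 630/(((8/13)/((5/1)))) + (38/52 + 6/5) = 275594129/53820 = 5120.66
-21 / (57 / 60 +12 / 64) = -240 / 13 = -18.46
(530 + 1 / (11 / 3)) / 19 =307 / 11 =27.91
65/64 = 1.02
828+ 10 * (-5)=778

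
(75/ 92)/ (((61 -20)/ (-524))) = -9825/ 943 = -10.42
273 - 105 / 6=511 / 2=255.50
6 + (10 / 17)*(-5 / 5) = 5.41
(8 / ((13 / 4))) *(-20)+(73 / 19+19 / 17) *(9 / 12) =-382201 / 8398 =-45.51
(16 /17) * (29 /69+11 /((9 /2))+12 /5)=87184 /17595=4.96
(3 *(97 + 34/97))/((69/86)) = 812098/2231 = 364.01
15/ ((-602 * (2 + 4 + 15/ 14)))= -5/ 1419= -0.00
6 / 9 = 2 / 3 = 0.67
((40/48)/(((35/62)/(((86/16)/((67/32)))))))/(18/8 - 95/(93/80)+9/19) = -12562192/261865681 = -0.05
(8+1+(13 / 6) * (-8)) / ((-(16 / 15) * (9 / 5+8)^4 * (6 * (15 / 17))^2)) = 903125 / 29884728384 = 0.00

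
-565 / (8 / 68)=-9605 / 2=-4802.50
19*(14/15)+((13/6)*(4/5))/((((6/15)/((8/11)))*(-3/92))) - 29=-53417/495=-107.91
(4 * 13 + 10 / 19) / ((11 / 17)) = 16966 / 209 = 81.18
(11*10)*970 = 106700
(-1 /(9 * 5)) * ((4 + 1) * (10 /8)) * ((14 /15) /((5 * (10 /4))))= -7 /675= -0.01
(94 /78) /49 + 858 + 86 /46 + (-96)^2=10075.89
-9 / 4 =-2.25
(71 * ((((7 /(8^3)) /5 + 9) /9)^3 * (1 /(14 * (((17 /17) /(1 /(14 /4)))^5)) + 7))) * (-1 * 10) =-715807544999361059047 /143891673749913600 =-4974.63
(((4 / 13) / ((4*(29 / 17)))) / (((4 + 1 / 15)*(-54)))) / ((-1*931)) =85 / 385383726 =0.00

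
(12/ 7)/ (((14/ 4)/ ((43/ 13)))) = 1032/ 637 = 1.62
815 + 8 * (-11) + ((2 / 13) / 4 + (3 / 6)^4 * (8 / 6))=727.12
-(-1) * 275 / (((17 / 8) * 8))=275 / 17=16.18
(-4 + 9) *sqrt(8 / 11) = 10 *sqrt(22) / 11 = 4.26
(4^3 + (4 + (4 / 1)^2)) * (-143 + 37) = -8904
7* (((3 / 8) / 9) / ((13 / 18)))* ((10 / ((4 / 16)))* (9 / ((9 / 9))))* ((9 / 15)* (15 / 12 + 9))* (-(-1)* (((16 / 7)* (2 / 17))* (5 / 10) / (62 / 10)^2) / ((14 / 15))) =4981500 / 1486667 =3.35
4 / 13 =0.31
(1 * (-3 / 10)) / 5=-3 / 50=-0.06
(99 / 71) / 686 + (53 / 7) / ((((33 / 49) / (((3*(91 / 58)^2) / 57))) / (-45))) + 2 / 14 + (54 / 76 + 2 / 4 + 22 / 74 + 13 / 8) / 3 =-81541861439627 / 1267028727272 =-64.36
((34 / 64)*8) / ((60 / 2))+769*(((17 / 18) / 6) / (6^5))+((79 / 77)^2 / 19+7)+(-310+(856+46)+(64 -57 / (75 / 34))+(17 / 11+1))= 1513489646084627 / 2365130275200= 639.92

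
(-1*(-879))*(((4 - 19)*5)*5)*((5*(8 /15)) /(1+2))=-293000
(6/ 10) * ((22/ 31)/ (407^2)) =6/ 2334145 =0.00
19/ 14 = 1.36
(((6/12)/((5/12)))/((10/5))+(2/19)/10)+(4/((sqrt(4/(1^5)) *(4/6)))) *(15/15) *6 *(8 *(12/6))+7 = 28083/95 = 295.61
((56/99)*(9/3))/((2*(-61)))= -28/2013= -0.01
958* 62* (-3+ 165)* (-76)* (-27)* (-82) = -1619061784128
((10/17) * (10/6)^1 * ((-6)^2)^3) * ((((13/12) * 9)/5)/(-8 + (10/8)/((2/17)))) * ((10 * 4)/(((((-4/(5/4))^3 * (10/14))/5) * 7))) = -9871875/238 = -41478.47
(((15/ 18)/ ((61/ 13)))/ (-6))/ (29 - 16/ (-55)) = -3575/ 3537756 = -0.00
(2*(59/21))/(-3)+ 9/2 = 331/126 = 2.63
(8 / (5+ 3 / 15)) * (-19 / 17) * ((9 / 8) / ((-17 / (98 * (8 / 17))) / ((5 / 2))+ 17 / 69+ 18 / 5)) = -57815100 / 110553703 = -0.52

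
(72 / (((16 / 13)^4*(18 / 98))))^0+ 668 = 669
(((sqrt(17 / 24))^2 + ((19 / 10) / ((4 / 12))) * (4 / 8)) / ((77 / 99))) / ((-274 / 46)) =-4209 / 5480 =-0.77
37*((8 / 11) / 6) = 148 / 33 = 4.48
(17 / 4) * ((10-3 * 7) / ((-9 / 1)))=5.19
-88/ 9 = -9.78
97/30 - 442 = -438.77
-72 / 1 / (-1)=72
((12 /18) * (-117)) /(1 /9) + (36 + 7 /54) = -35957 /54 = -665.87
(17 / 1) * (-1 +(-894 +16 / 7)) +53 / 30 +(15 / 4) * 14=-15121.88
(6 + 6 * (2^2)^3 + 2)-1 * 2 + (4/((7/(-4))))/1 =2714/7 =387.71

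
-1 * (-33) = 33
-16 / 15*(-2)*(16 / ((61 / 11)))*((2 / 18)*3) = 2.05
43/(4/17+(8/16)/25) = 36550/217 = 168.43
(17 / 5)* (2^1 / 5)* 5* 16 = 544 / 5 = 108.80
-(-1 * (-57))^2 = -3249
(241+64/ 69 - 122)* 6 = 16550/ 23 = 719.57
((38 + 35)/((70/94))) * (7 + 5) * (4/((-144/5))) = -3431/21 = -163.38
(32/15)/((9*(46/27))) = 16/115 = 0.14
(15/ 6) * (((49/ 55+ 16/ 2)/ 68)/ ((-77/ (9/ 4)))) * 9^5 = -259874649/ 460768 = -564.00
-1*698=-698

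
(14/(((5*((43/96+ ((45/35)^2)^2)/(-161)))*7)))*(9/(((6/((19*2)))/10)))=-8461047168/733099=-11541.48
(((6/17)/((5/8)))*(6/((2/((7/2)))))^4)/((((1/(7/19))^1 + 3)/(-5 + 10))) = 4084101/680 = 6006.03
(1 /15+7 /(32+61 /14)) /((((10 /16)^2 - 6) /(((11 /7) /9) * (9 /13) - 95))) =364515968 /83142605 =4.38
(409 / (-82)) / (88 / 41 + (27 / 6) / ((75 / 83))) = -10225 / 14609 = -0.70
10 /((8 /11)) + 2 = 63 /4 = 15.75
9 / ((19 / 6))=54 / 19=2.84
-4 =-4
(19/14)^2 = 361/196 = 1.84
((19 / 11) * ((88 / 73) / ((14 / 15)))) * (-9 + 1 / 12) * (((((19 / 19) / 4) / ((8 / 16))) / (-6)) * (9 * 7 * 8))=60990 / 73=835.48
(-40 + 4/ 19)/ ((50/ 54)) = -20412/ 475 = -42.97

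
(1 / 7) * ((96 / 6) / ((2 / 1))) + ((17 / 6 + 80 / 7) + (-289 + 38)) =-9895 / 42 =-235.60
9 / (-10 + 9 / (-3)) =-9 / 13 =-0.69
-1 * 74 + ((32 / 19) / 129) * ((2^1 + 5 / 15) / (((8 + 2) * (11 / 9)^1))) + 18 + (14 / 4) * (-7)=-80.50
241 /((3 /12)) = 964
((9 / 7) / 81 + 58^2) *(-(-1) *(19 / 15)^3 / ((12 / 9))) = 1453648447 / 283500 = 5127.51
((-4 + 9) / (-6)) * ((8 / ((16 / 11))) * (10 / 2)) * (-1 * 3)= 275 / 4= 68.75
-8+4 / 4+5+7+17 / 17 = 6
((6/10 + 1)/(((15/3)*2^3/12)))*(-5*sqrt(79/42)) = -2*sqrt(3318)/35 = -3.29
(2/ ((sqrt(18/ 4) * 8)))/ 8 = 0.01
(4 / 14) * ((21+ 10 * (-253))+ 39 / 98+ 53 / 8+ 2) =-979991 / 1372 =-714.28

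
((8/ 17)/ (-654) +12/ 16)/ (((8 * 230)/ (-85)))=-16661/ 481344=-0.03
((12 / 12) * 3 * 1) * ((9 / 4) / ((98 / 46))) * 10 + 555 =57495 / 98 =586.68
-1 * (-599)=599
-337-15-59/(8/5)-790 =-9431/8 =-1178.88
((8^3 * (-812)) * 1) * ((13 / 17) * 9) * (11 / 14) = -2248161.88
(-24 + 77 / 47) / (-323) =1051 / 15181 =0.07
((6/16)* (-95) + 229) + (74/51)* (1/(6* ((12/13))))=711035/3672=193.64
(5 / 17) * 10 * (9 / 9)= 50 / 17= 2.94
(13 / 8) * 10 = 65 / 4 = 16.25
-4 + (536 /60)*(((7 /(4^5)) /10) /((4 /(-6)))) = -205269 /51200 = -4.01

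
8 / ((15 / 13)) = 104 / 15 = 6.93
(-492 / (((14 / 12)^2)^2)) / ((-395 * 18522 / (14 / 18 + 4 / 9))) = 14432 / 325299485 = 0.00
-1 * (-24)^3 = 13824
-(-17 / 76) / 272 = 1 / 1216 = 0.00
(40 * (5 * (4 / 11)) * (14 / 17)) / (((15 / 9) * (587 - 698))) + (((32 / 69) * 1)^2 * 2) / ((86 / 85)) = 143650240 / 1416478437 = 0.10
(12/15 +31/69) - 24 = -7849/345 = -22.75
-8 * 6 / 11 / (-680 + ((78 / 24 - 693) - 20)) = 0.00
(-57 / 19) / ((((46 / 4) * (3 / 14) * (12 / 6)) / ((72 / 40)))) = -126 / 115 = -1.10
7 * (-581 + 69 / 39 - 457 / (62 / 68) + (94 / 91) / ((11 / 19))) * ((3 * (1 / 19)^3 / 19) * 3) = -301250538 / 577712993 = -0.52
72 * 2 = 144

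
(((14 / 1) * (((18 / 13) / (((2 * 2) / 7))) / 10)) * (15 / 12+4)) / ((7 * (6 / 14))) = 5.94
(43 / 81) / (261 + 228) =43 / 39609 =0.00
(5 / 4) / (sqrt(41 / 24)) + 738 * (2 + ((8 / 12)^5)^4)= 1477.18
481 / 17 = 28.29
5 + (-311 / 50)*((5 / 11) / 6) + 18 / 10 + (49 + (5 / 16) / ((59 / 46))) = 4327981 / 77880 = 55.57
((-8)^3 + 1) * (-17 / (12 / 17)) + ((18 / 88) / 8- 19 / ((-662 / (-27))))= 4301331985 / 349536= 12305.83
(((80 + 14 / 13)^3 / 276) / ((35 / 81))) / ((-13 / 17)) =-134361401994 / 22991605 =-5843.93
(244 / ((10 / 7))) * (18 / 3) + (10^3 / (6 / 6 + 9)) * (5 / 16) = 1056.05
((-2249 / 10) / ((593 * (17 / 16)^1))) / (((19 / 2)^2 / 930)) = -13386048 / 3639241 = -3.68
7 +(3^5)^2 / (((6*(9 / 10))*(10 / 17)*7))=37277 / 14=2662.64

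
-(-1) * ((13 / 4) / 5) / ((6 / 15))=13 / 8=1.62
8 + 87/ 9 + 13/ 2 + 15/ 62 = 2270/ 93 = 24.41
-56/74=-0.76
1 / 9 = 0.11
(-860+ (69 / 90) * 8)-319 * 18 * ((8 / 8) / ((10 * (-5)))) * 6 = -12362 / 75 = -164.83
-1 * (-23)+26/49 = 1153/49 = 23.53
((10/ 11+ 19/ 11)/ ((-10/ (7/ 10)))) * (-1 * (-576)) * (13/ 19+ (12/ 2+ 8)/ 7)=-1490832/ 5225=-285.33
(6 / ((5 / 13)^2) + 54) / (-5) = -2364 / 125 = -18.91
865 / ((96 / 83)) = 747.86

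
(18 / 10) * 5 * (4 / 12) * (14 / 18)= 7 / 3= 2.33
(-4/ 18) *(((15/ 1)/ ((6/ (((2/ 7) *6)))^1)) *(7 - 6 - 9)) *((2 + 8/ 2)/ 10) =32/ 7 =4.57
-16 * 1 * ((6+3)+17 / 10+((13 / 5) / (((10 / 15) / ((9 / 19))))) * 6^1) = -33112 / 95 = -348.55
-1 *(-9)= 9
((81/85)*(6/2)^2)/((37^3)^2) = 0.00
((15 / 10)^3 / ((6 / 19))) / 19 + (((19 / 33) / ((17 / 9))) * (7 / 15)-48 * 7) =-5016017 / 14960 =-335.30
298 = 298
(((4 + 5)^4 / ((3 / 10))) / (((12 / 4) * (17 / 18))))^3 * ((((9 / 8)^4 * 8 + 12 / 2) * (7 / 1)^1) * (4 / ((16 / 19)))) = 45230701926819488625 / 157216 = 287697829271953.80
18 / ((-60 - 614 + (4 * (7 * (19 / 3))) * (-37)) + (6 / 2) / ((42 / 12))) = -189 / 75962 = -0.00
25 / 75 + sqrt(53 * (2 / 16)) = 1 / 3 + sqrt(106) / 4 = 2.91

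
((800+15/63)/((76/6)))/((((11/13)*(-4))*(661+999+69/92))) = -16805/1495186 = -0.01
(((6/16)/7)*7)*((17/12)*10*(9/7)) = 765/112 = 6.83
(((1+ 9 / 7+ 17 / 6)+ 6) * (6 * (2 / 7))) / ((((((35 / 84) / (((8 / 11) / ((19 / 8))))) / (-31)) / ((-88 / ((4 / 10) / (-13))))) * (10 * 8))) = -72269184 / 4655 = -15525.07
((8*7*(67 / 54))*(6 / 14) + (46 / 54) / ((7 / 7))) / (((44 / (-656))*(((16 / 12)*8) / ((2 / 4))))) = -33907 / 1584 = -21.41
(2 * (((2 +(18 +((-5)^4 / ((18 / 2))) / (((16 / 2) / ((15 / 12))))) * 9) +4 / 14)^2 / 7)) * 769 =2647479075625 / 175616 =15075386.50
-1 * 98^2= -9604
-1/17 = -0.06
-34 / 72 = -17 / 36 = -0.47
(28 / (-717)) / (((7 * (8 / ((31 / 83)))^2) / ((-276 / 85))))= 22103 / 559800140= 0.00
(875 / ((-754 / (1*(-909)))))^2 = 632621390625 / 568516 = 1112759.17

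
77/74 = 1.04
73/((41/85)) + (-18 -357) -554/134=-625747/2747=-227.79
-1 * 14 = -14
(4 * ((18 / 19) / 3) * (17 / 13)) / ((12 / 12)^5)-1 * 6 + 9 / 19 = -957 / 247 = -3.87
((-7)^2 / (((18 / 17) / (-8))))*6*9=-19992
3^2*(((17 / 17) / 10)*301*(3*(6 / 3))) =8127 / 5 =1625.40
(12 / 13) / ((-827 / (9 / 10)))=-0.00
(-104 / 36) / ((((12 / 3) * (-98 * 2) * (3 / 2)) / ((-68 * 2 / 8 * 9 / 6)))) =-221 / 3528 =-0.06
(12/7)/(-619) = -12/4333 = -0.00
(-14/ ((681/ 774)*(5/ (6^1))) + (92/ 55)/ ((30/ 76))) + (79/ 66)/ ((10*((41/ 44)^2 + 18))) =-33863600164/ 2280322825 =-14.85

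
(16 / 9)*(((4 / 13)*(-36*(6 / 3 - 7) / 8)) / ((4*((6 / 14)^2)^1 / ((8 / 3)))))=15680 / 351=44.67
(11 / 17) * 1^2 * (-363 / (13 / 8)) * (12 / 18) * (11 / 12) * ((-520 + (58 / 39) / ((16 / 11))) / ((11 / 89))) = 19180999739 / 51714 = 370905.36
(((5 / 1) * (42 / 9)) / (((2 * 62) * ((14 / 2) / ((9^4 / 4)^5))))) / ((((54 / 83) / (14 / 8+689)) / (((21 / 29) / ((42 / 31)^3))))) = 18377017536623620263575805 / 186253312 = 98666795984941305.44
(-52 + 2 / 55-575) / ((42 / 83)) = -2862089 / 2310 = -1239.00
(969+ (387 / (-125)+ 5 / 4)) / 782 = 483577 / 391000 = 1.24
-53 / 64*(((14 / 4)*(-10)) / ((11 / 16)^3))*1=118720 / 1331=89.20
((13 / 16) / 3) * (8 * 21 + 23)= 2483 / 48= 51.73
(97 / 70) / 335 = 97 / 23450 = 0.00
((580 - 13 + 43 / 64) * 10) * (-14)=-1271585 / 16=-79474.06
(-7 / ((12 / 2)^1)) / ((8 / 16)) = -2.33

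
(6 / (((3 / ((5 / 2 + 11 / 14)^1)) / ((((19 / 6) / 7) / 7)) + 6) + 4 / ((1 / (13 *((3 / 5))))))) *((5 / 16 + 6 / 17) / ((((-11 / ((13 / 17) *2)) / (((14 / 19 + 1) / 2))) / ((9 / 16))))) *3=-21918195 / 1382908928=-0.02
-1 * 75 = -75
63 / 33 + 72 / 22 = 57 / 11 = 5.18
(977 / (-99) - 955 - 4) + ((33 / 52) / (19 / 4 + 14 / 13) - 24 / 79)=-969.06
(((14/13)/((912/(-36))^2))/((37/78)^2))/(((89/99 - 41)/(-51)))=37216179/3924019460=0.01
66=66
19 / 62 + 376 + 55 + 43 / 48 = 643117 / 1488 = 432.20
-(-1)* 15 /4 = 15 /4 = 3.75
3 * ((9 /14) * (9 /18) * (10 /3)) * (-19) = -855 /14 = -61.07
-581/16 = -36.31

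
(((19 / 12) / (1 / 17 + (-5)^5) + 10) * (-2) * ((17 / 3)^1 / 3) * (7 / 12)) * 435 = -9585.63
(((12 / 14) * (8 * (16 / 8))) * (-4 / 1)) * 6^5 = -2985984 / 7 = -426569.14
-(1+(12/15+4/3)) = -47/15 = -3.13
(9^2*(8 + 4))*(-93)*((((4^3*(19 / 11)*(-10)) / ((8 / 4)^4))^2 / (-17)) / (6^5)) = 6714600 / 2057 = 3264.27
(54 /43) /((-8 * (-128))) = 27 /22016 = 0.00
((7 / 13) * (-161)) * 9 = -780.23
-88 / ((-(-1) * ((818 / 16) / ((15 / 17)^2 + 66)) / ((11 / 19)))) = -149451456 / 2245819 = -66.55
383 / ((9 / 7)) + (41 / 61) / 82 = 327091 / 1098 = 297.90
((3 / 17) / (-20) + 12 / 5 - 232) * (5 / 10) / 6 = -78067 / 4080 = -19.13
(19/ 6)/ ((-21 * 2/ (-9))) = 0.68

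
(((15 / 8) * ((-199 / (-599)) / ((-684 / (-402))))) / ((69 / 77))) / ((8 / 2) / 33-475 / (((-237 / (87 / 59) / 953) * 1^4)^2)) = -1226703204119855 / 50143475995022821328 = -0.00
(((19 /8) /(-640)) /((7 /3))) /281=-57 /10071040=-0.00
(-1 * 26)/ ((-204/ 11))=1.40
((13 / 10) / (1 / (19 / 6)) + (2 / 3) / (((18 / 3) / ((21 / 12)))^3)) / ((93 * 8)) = 428531 / 77137920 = 0.01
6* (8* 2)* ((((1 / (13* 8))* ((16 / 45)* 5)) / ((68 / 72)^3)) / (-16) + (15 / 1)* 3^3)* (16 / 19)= 39731503104 / 1213511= 32740.95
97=97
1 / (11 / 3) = 3 / 11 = 0.27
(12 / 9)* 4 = 16 / 3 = 5.33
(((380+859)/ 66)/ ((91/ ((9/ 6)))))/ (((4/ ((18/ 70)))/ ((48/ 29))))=4779/ 145145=0.03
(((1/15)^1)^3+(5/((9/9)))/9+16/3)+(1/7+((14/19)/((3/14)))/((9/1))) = 6.41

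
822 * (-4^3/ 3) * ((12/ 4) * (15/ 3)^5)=-164400000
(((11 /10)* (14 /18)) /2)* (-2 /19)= -77 /1710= -0.05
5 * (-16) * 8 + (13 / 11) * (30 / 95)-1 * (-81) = -116753 / 209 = -558.63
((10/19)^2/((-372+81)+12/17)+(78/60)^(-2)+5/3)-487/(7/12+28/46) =-406.29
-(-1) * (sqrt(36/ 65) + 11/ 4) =3.49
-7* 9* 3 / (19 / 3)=-567 / 19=-29.84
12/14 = 6/7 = 0.86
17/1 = 17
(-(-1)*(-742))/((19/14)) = -10388/19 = -546.74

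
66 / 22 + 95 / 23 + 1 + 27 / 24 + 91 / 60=29731 / 2760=10.77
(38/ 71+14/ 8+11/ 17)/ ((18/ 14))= 11011/ 4828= 2.28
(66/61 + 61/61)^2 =16129/3721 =4.33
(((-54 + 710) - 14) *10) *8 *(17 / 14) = 62365.71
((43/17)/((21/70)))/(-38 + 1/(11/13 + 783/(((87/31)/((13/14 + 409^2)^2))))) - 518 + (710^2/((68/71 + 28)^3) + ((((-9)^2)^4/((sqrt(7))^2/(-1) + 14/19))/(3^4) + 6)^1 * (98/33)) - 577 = -116578544595908384966257436153909555/460709833793735685726931022208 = -253041.15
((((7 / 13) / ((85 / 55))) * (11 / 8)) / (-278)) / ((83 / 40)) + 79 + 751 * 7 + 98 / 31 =844014346671 / 158079974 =5339.16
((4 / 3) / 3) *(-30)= -13.33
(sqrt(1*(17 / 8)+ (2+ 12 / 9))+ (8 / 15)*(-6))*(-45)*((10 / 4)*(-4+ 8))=1440 - 75*sqrt(786) / 2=388.66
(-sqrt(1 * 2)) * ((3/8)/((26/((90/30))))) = -9 * sqrt(2)/208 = -0.06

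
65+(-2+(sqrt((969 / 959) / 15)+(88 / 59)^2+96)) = sqrt(1548785) / 4795+561223 / 3481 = 161.48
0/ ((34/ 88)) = 0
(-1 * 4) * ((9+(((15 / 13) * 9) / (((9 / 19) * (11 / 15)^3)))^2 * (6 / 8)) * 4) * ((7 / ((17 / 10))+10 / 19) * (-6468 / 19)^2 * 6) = -34681578587651169216000 / 288514184387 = -120207533856.05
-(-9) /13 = 9 /13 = 0.69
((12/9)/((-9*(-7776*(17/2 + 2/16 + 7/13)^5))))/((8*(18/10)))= 950510080/46416998125553526657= 0.00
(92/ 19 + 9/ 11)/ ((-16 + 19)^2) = 1183/ 1881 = 0.63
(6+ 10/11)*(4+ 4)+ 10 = 65.27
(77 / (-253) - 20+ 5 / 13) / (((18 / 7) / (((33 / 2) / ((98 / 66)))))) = -180169 / 2093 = -86.08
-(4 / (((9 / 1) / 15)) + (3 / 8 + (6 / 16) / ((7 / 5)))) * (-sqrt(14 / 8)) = 307 * sqrt(7) / 84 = 9.67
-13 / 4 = -3.25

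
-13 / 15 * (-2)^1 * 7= 182 / 15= 12.13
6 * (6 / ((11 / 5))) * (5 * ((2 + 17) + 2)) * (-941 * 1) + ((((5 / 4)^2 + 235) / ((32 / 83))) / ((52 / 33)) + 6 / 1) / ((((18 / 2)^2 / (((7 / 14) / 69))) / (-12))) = -49007798747761 / 30311424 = -1616809.52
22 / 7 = 3.14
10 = 10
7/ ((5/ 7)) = 9.80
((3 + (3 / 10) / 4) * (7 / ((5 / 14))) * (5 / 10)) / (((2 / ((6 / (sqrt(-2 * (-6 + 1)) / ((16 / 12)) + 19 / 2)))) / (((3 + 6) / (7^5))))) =63099 / 11610550-9963 * sqrt(10) / 23221100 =0.00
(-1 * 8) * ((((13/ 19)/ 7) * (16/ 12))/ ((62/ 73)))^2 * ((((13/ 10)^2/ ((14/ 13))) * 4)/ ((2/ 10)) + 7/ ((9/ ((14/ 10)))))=-294806333744/ 48192530715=-6.12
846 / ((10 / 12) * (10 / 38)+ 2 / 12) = 24111 / 11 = 2191.91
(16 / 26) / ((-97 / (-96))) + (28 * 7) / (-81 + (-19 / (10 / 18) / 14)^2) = -928702288 / 463617999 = -2.00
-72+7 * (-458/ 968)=-36451/ 484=-75.31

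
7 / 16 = 0.44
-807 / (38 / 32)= -12912 / 19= -679.58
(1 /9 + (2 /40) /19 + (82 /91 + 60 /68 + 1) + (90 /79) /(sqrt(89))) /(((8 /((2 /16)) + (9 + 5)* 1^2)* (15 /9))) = 9* sqrt(89) /91403 + 15328303 /687796200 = 0.02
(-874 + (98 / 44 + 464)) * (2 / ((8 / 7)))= -62797 / 88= -713.60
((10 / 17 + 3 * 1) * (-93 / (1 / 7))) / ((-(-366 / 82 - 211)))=-232593 / 21454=-10.84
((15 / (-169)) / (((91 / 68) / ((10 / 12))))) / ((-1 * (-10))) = -85 / 15379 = -0.01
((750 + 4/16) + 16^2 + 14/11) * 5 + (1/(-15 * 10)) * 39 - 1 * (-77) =5625789/1100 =5114.35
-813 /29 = -28.03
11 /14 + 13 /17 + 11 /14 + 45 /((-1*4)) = -4243 /476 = -8.91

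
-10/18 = -5/9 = -0.56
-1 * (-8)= 8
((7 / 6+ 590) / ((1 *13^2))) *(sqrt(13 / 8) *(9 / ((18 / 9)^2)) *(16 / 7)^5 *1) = 348684288 *sqrt(26) / 2840383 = 625.95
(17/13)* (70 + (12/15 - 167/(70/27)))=7599/910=8.35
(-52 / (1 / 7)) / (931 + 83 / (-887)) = -161434 / 412857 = -0.39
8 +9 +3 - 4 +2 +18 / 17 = 324 / 17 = 19.06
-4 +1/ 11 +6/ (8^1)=-139/ 44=-3.16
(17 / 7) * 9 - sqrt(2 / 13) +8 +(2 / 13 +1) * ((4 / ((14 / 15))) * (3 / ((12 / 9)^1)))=7459 / 182 - sqrt(26) / 13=40.59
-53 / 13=-4.08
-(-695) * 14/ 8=4865/ 4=1216.25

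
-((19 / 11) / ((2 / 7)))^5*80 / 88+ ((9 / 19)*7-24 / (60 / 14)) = -19773653908967 / 2692772720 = -7343.23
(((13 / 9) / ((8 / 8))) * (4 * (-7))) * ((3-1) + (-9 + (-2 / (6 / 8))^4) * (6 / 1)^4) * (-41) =89335064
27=27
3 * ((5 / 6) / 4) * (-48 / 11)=-30 / 11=-2.73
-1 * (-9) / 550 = 0.02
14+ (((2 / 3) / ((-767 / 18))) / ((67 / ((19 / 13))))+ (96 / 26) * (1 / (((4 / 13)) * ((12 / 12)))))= 17369254 / 668057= 26.00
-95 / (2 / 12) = -570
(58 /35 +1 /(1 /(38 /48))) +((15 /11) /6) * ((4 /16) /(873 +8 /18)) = 6352699 /2594130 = 2.45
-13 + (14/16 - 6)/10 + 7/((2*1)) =-801/80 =-10.01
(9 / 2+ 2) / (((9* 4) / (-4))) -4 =-4.72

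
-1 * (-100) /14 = 50 /7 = 7.14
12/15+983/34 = 5051/170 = 29.71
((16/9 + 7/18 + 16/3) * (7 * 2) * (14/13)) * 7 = 10290/13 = 791.54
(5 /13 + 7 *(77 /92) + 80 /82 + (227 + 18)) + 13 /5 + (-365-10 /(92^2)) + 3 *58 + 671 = 8287480213 /11278280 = 734.82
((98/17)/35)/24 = 7/1020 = 0.01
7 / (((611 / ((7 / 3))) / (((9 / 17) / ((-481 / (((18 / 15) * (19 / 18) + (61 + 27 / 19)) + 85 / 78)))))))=-635677 / 333526570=-0.00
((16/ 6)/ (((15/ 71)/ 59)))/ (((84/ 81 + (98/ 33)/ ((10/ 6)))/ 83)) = 45894684/ 2093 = 21927.70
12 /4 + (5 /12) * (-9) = -3 /4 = -0.75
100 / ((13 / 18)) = 1800 / 13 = 138.46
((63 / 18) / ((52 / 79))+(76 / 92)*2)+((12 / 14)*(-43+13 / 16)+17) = -102065 / 8372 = -12.19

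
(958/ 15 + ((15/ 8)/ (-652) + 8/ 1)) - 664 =-46328737/ 78240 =-592.14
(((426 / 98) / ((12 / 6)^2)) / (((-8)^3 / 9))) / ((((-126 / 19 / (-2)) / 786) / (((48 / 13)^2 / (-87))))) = 4771413 / 6724172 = 0.71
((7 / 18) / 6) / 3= 7 / 324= 0.02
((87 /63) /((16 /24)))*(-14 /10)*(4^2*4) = -928 /5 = -185.60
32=32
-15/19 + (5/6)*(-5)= -565/114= -4.96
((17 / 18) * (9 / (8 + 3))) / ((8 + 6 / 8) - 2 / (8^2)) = 272 / 3069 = 0.09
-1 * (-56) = 56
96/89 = 1.08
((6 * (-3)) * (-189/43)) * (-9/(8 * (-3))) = 5103/172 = 29.67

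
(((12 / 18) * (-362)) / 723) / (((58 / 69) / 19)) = -7.54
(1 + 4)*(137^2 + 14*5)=94195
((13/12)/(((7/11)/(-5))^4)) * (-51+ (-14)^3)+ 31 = -332487066203/28812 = -11539881.51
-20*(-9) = 180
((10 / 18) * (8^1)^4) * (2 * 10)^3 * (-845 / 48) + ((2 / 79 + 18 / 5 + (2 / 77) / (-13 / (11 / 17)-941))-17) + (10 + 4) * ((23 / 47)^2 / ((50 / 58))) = -465611221341199306577 / 1452882604950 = -320474083.56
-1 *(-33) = 33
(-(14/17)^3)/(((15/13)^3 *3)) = -6028568/49744125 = -0.12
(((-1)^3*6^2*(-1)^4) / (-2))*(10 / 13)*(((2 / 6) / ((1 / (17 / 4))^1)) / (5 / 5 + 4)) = 51 / 13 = 3.92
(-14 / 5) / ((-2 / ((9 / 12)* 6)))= 63 / 10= 6.30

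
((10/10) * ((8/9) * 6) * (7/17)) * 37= 4144/51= 81.25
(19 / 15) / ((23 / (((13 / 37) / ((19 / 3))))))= 13 / 4255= 0.00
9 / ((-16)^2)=9 / 256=0.04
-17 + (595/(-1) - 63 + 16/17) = -11459/17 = -674.06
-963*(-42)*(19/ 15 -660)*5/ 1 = -133215642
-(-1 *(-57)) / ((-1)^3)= 57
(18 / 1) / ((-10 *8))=-9 / 40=-0.22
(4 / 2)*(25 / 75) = 2 / 3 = 0.67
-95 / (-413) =95 / 413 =0.23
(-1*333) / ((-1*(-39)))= -111 / 13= -8.54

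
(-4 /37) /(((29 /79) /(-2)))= 632 /1073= 0.59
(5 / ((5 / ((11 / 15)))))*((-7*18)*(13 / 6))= -1001 / 5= -200.20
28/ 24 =7/ 6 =1.17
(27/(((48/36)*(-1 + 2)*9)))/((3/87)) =261/4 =65.25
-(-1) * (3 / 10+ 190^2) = 361003 / 10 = 36100.30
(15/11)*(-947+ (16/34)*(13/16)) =-482775/374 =-1290.84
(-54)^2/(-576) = -81/16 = -5.06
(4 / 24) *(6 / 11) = 1 / 11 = 0.09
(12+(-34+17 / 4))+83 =261 / 4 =65.25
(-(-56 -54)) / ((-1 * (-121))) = 10 / 11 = 0.91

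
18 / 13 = 1.38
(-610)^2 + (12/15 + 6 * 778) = 376768.80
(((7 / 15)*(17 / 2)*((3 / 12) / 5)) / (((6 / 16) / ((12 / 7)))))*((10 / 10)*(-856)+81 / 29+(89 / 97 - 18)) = -166472432 / 210975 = -789.06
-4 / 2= -2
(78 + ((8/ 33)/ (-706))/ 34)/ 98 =0.80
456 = 456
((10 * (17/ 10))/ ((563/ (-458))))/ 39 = -7786/ 21957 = -0.35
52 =52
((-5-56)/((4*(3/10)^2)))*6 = -3050/3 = -1016.67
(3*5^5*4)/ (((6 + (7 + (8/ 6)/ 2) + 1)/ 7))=196875/ 11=17897.73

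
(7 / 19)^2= 49 / 361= 0.14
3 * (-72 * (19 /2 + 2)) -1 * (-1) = -2483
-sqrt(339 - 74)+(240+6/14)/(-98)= -sqrt(265) - 1683/686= -18.73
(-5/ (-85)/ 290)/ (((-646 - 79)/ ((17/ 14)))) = -1/ 2943500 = -0.00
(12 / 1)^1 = 12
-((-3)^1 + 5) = -2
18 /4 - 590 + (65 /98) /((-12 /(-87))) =-227631 /392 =-580.69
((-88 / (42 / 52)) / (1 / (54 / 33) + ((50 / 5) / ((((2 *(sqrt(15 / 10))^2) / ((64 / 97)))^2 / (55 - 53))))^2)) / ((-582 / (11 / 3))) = 68910462192 / 155303201333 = 0.44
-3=-3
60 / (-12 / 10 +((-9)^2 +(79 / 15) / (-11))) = 2475 / 3272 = 0.76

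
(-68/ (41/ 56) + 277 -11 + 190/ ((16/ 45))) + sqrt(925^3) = 28840.27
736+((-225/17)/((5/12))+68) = 13128/17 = 772.24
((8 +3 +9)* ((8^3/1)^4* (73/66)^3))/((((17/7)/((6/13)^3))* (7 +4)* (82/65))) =9356565638492979200/1724607313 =5425331069.84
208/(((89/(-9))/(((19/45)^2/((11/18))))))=-150176/24475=-6.14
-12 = -12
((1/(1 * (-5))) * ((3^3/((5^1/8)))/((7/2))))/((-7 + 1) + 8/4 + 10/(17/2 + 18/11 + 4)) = 8397/11200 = 0.75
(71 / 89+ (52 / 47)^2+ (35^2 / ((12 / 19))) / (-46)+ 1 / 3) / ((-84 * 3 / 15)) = 2400164695 / 1012888352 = 2.37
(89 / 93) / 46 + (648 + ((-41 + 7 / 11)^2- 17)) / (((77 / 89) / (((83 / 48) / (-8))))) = -1440384088765 / 2550920064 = -564.65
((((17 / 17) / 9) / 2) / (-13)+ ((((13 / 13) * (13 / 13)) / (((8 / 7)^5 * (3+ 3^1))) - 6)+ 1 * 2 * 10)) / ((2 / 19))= 2051442787 / 15335424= 133.77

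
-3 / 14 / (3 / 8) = -4 / 7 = -0.57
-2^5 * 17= -544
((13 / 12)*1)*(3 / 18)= 13 / 72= 0.18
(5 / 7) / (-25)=-1 / 35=-0.03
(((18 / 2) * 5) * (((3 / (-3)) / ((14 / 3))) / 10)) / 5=-27 / 140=-0.19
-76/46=-38/23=-1.65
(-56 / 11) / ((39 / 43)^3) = -4452392 / 652509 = -6.82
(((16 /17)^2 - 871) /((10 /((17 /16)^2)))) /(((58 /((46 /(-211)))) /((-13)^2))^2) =-3799296379047 /95851932160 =-39.64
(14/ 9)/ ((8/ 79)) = 553/ 36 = 15.36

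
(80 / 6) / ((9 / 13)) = 520 / 27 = 19.26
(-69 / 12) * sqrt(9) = -69 / 4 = -17.25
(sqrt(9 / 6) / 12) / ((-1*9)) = -sqrt(6) / 216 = -0.01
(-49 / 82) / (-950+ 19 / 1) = 1 / 1558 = 0.00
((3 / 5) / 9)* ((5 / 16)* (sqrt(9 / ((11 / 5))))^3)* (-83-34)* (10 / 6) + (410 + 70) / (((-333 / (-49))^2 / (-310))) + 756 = -91145572 / 36963-8775* sqrt(55) / 1936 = -2499.47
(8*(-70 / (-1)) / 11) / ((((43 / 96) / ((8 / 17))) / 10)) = 4300800 / 8041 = 534.86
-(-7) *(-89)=-623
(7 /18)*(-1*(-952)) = 3332 /9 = 370.22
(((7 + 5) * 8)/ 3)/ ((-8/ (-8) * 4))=8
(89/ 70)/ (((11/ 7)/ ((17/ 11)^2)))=25721/ 13310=1.93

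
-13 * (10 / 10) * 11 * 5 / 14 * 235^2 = -39485875 / 14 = -2820419.64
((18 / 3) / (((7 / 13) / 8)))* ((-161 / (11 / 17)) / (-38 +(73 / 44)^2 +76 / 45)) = 660.95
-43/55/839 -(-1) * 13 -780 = -35393258/46145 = -767.00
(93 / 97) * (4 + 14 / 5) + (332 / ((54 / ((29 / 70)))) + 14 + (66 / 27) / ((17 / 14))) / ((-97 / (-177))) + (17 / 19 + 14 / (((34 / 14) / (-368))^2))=53940058254374 / 167777505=321497.56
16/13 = 1.23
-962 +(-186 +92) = -1056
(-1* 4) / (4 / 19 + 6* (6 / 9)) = -19 / 20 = -0.95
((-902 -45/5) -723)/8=-817/4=-204.25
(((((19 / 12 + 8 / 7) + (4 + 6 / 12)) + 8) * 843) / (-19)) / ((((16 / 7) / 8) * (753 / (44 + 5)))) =-17610551 / 114456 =-153.86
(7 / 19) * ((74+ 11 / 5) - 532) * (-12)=191436 / 95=2015.12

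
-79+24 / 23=-1793 / 23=-77.96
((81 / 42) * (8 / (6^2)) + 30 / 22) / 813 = 46 / 20867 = 0.00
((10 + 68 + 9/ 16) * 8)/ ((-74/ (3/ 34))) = -3771/ 5032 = -0.75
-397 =-397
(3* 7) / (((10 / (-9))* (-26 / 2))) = 189 / 130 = 1.45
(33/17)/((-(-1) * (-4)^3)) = -33/1088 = -0.03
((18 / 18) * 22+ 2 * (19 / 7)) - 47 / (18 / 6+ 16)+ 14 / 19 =3417 / 133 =25.69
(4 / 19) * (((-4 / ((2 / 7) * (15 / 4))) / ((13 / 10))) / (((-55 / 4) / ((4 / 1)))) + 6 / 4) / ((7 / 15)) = 20038 / 19019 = 1.05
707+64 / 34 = 12051 / 17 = 708.88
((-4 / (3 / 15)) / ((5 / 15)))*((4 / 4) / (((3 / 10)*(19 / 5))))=-1000 / 19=-52.63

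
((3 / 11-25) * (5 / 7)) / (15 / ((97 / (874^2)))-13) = -0.00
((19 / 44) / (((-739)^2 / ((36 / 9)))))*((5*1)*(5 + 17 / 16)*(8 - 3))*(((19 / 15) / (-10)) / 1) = -35017 / 576703776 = -0.00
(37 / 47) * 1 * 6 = 222 / 47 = 4.72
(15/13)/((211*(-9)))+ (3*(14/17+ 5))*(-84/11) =-18663457/139893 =-133.41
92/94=0.98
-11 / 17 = -0.65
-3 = -3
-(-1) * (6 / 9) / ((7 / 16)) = 32 / 21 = 1.52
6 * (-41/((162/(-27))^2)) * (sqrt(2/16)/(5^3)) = -41 * sqrt(2)/3000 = -0.02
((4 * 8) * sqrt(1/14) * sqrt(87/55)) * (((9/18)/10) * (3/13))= 12 * sqrt(66990)/25025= 0.12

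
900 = 900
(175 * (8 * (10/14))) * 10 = 10000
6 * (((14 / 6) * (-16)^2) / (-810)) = -1792 / 405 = -4.42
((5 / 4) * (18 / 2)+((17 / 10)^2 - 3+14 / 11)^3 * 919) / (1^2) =1937742897241 / 1331000000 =1455.85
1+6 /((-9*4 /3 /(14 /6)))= -1 /6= -0.17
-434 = -434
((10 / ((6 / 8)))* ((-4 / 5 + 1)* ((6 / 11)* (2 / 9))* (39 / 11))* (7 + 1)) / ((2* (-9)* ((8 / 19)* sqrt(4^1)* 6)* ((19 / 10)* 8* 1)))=-65 / 9801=-0.01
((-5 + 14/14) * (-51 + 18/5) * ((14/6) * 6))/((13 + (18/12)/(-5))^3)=2654400/2048383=1.30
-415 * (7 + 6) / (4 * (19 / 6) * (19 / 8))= -64740 / 361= -179.34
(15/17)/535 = 3/1819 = 0.00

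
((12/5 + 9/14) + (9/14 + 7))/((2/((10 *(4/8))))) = 187/7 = 26.71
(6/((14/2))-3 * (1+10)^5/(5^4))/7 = -3378321/30625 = -110.31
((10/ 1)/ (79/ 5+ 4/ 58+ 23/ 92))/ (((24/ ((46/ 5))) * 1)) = 0.24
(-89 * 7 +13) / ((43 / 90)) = -54900 / 43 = -1276.74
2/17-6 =-100/17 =-5.88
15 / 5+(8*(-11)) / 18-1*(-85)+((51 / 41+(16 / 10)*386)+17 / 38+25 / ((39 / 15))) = 648954353 / 911430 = 712.02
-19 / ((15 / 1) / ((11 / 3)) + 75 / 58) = -12122 / 3435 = -3.53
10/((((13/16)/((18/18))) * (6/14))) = 1120/39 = 28.72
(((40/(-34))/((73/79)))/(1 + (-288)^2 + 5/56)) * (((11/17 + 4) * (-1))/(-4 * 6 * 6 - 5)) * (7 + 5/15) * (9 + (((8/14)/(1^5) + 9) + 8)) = -272407168/2920220685205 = -0.00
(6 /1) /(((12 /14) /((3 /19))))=21 /19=1.11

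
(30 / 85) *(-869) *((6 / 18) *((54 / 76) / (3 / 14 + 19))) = -328482 / 86887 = -3.78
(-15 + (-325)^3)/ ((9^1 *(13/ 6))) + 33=-68654993/ 39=-1760384.44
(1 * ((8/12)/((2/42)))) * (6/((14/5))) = 30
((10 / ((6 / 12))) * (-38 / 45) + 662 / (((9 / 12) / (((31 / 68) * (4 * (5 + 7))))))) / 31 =2952584 / 4743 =622.51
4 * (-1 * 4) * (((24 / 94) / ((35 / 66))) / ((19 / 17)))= -215424 / 31255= -6.89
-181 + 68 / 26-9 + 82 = -1370 / 13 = -105.38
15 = 15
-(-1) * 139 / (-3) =-139 / 3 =-46.33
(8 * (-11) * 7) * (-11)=6776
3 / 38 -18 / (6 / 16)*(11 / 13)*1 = -20025 / 494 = -40.54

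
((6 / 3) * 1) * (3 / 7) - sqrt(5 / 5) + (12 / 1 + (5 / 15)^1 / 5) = 1252 / 105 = 11.92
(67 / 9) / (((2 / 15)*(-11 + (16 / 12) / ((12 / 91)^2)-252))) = -6030 / 20123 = -0.30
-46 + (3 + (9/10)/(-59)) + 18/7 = -167033/4130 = -40.44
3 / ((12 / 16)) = 4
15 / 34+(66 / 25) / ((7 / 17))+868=5205373 / 5950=874.85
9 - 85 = -76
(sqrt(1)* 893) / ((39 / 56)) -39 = 48487 / 39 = 1243.26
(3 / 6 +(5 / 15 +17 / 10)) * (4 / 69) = 152 / 1035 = 0.15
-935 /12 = -77.92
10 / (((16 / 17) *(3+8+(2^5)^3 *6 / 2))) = 17 / 157304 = 0.00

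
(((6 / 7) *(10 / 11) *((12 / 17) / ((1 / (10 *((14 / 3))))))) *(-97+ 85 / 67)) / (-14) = 15393600 / 87703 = 175.52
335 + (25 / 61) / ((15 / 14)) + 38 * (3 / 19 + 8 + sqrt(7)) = 38 * sqrt(7) + 118105 / 183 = 745.92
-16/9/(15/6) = -32/45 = -0.71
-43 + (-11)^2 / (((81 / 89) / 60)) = 214219 / 27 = 7934.04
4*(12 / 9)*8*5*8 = 5120 / 3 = 1706.67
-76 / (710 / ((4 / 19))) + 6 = 2122 / 355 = 5.98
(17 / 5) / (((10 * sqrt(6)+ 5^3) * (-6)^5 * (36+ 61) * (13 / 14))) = -119 / 2946563568+ 119 * sqrt(6) / 36832044600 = -0.00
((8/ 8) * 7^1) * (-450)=-3150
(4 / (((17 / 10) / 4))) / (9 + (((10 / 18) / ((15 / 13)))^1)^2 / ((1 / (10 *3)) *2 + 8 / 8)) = 1.02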